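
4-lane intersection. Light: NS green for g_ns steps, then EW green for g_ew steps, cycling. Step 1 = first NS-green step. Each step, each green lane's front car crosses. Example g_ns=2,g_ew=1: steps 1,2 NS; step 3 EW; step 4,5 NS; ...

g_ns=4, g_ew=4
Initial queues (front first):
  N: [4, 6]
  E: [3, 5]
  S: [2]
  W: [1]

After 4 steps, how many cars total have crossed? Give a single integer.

Step 1 [NS]: N:car4-GO,E:wait,S:car2-GO,W:wait | queues: N=1 E=2 S=0 W=1
Step 2 [NS]: N:car6-GO,E:wait,S:empty,W:wait | queues: N=0 E=2 S=0 W=1
Step 3 [NS]: N:empty,E:wait,S:empty,W:wait | queues: N=0 E=2 S=0 W=1
Step 4 [NS]: N:empty,E:wait,S:empty,W:wait | queues: N=0 E=2 S=0 W=1
Cars crossed by step 4: 3

Answer: 3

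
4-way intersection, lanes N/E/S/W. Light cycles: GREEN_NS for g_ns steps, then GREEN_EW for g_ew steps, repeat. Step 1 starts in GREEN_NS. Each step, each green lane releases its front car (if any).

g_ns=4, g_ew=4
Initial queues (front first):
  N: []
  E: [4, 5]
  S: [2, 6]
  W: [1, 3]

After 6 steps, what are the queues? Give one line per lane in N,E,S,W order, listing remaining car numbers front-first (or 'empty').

Step 1 [NS]: N:empty,E:wait,S:car2-GO,W:wait | queues: N=0 E=2 S=1 W=2
Step 2 [NS]: N:empty,E:wait,S:car6-GO,W:wait | queues: N=0 E=2 S=0 W=2
Step 3 [NS]: N:empty,E:wait,S:empty,W:wait | queues: N=0 E=2 S=0 W=2
Step 4 [NS]: N:empty,E:wait,S:empty,W:wait | queues: N=0 E=2 S=0 W=2
Step 5 [EW]: N:wait,E:car4-GO,S:wait,W:car1-GO | queues: N=0 E=1 S=0 W=1
Step 6 [EW]: N:wait,E:car5-GO,S:wait,W:car3-GO | queues: N=0 E=0 S=0 W=0

N: empty
E: empty
S: empty
W: empty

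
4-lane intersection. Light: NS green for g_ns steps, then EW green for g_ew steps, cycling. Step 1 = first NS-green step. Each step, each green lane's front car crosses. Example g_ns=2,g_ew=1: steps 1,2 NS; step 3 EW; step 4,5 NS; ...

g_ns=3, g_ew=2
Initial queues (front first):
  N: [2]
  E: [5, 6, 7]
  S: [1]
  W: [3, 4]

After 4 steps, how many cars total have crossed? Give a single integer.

Answer: 4

Derivation:
Step 1 [NS]: N:car2-GO,E:wait,S:car1-GO,W:wait | queues: N=0 E=3 S=0 W=2
Step 2 [NS]: N:empty,E:wait,S:empty,W:wait | queues: N=0 E=3 S=0 W=2
Step 3 [NS]: N:empty,E:wait,S:empty,W:wait | queues: N=0 E=3 S=0 W=2
Step 4 [EW]: N:wait,E:car5-GO,S:wait,W:car3-GO | queues: N=0 E=2 S=0 W=1
Cars crossed by step 4: 4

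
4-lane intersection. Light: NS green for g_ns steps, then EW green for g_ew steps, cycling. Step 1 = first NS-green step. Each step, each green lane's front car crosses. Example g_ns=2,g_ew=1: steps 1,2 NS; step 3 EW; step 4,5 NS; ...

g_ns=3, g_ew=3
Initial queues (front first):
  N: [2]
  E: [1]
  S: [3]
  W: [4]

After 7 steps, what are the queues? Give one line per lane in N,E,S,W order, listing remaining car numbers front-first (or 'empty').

Step 1 [NS]: N:car2-GO,E:wait,S:car3-GO,W:wait | queues: N=0 E=1 S=0 W=1
Step 2 [NS]: N:empty,E:wait,S:empty,W:wait | queues: N=0 E=1 S=0 W=1
Step 3 [NS]: N:empty,E:wait,S:empty,W:wait | queues: N=0 E=1 S=0 W=1
Step 4 [EW]: N:wait,E:car1-GO,S:wait,W:car4-GO | queues: N=0 E=0 S=0 W=0

N: empty
E: empty
S: empty
W: empty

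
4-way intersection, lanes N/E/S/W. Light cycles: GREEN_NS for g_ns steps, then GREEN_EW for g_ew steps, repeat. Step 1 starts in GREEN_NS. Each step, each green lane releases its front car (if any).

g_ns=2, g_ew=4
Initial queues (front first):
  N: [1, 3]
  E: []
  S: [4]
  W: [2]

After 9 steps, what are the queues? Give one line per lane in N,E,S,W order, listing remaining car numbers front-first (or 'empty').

Step 1 [NS]: N:car1-GO,E:wait,S:car4-GO,W:wait | queues: N=1 E=0 S=0 W=1
Step 2 [NS]: N:car3-GO,E:wait,S:empty,W:wait | queues: N=0 E=0 S=0 W=1
Step 3 [EW]: N:wait,E:empty,S:wait,W:car2-GO | queues: N=0 E=0 S=0 W=0

N: empty
E: empty
S: empty
W: empty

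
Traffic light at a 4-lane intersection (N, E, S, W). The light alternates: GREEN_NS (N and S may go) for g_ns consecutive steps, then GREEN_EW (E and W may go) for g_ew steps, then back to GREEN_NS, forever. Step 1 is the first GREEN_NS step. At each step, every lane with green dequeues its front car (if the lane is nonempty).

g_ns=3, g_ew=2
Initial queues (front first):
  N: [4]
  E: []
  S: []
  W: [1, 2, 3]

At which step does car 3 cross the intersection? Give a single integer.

Step 1 [NS]: N:car4-GO,E:wait,S:empty,W:wait | queues: N=0 E=0 S=0 W=3
Step 2 [NS]: N:empty,E:wait,S:empty,W:wait | queues: N=0 E=0 S=0 W=3
Step 3 [NS]: N:empty,E:wait,S:empty,W:wait | queues: N=0 E=0 S=0 W=3
Step 4 [EW]: N:wait,E:empty,S:wait,W:car1-GO | queues: N=0 E=0 S=0 W=2
Step 5 [EW]: N:wait,E:empty,S:wait,W:car2-GO | queues: N=0 E=0 S=0 W=1
Step 6 [NS]: N:empty,E:wait,S:empty,W:wait | queues: N=0 E=0 S=0 W=1
Step 7 [NS]: N:empty,E:wait,S:empty,W:wait | queues: N=0 E=0 S=0 W=1
Step 8 [NS]: N:empty,E:wait,S:empty,W:wait | queues: N=0 E=0 S=0 W=1
Step 9 [EW]: N:wait,E:empty,S:wait,W:car3-GO | queues: N=0 E=0 S=0 W=0
Car 3 crosses at step 9

9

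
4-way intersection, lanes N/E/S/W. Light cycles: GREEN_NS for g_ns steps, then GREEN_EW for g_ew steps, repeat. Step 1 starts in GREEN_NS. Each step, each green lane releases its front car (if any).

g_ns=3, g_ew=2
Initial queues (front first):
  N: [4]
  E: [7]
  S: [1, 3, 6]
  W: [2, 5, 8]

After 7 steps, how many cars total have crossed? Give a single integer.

Step 1 [NS]: N:car4-GO,E:wait,S:car1-GO,W:wait | queues: N=0 E=1 S=2 W=3
Step 2 [NS]: N:empty,E:wait,S:car3-GO,W:wait | queues: N=0 E=1 S=1 W=3
Step 3 [NS]: N:empty,E:wait,S:car6-GO,W:wait | queues: N=0 E=1 S=0 W=3
Step 4 [EW]: N:wait,E:car7-GO,S:wait,W:car2-GO | queues: N=0 E=0 S=0 W=2
Step 5 [EW]: N:wait,E:empty,S:wait,W:car5-GO | queues: N=0 E=0 S=0 W=1
Step 6 [NS]: N:empty,E:wait,S:empty,W:wait | queues: N=0 E=0 S=0 W=1
Step 7 [NS]: N:empty,E:wait,S:empty,W:wait | queues: N=0 E=0 S=0 W=1
Cars crossed by step 7: 7

Answer: 7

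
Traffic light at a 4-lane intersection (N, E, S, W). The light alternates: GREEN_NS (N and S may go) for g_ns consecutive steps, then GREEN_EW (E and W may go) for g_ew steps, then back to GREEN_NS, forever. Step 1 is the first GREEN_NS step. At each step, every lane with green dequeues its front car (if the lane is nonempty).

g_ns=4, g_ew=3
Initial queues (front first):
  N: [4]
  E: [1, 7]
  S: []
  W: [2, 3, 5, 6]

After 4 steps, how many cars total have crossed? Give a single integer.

Answer: 1

Derivation:
Step 1 [NS]: N:car4-GO,E:wait,S:empty,W:wait | queues: N=0 E=2 S=0 W=4
Step 2 [NS]: N:empty,E:wait,S:empty,W:wait | queues: N=0 E=2 S=0 W=4
Step 3 [NS]: N:empty,E:wait,S:empty,W:wait | queues: N=0 E=2 S=0 W=4
Step 4 [NS]: N:empty,E:wait,S:empty,W:wait | queues: N=0 E=2 S=0 W=4
Cars crossed by step 4: 1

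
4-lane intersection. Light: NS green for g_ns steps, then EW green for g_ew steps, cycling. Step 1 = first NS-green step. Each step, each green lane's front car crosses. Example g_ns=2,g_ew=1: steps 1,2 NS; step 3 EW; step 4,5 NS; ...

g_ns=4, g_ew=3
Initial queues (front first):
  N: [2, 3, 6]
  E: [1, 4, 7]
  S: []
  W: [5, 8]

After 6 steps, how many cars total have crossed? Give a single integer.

Answer: 7

Derivation:
Step 1 [NS]: N:car2-GO,E:wait,S:empty,W:wait | queues: N=2 E=3 S=0 W=2
Step 2 [NS]: N:car3-GO,E:wait,S:empty,W:wait | queues: N=1 E=3 S=0 W=2
Step 3 [NS]: N:car6-GO,E:wait,S:empty,W:wait | queues: N=0 E=3 S=0 W=2
Step 4 [NS]: N:empty,E:wait,S:empty,W:wait | queues: N=0 E=3 S=0 W=2
Step 5 [EW]: N:wait,E:car1-GO,S:wait,W:car5-GO | queues: N=0 E=2 S=0 W=1
Step 6 [EW]: N:wait,E:car4-GO,S:wait,W:car8-GO | queues: N=0 E=1 S=0 W=0
Cars crossed by step 6: 7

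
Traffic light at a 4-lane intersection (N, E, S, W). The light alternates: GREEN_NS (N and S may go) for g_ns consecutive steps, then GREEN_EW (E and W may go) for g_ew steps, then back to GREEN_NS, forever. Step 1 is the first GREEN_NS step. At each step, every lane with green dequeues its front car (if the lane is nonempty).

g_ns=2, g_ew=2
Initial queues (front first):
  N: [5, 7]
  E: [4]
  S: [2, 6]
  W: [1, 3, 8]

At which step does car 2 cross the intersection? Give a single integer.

Step 1 [NS]: N:car5-GO,E:wait,S:car2-GO,W:wait | queues: N=1 E=1 S=1 W=3
Step 2 [NS]: N:car7-GO,E:wait,S:car6-GO,W:wait | queues: N=0 E=1 S=0 W=3
Step 3 [EW]: N:wait,E:car4-GO,S:wait,W:car1-GO | queues: N=0 E=0 S=0 W=2
Step 4 [EW]: N:wait,E:empty,S:wait,W:car3-GO | queues: N=0 E=0 S=0 W=1
Step 5 [NS]: N:empty,E:wait,S:empty,W:wait | queues: N=0 E=0 S=0 W=1
Step 6 [NS]: N:empty,E:wait,S:empty,W:wait | queues: N=0 E=0 S=0 W=1
Step 7 [EW]: N:wait,E:empty,S:wait,W:car8-GO | queues: N=0 E=0 S=0 W=0
Car 2 crosses at step 1

1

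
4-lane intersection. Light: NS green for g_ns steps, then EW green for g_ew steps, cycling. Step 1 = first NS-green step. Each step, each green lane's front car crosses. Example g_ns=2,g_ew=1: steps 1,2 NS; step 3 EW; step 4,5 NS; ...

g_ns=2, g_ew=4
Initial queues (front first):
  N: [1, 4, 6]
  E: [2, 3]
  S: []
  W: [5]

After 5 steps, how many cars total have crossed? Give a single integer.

Answer: 5

Derivation:
Step 1 [NS]: N:car1-GO,E:wait,S:empty,W:wait | queues: N=2 E=2 S=0 W=1
Step 2 [NS]: N:car4-GO,E:wait,S:empty,W:wait | queues: N=1 E=2 S=0 W=1
Step 3 [EW]: N:wait,E:car2-GO,S:wait,W:car5-GO | queues: N=1 E=1 S=0 W=0
Step 4 [EW]: N:wait,E:car3-GO,S:wait,W:empty | queues: N=1 E=0 S=0 W=0
Step 5 [EW]: N:wait,E:empty,S:wait,W:empty | queues: N=1 E=0 S=0 W=0
Cars crossed by step 5: 5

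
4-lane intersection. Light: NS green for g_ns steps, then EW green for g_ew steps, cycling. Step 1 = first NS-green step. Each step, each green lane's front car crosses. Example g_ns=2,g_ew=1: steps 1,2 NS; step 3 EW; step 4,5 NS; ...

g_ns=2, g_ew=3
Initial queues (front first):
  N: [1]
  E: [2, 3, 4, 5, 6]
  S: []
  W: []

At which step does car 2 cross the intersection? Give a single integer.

Step 1 [NS]: N:car1-GO,E:wait,S:empty,W:wait | queues: N=0 E=5 S=0 W=0
Step 2 [NS]: N:empty,E:wait,S:empty,W:wait | queues: N=0 E=5 S=0 W=0
Step 3 [EW]: N:wait,E:car2-GO,S:wait,W:empty | queues: N=0 E=4 S=0 W=0
Step 4 [EW]: N:wait,E:car3-GO,S:wait,W:empty | queues: N=0 E=3 S=0 W=0
Step 5 [EW]: N:wait,E:car4-GO,S:wait,W:empty | queues: N=0 E=2 S=0 W=0
Step 6 [NS]: N:empty,E:wait,S:empty,W:wait | queues: N=0 E=2 S=0 W=0
Step 7 [NS]: N:empty,E:wait,S:empty,W:wait | queues: N=0 E=2 S=0 W=0
Step 8 [EW]: N:wait,E:car5-GO,S:wait,W:empty | queues: N=0 E=1 S=0 W=0
Step 9 [EW]: N:wait,E:car6-GO,S:wait,W:empty | queues: N=0 E=0 S=0 W=0
Car 2 crosses at step 3

3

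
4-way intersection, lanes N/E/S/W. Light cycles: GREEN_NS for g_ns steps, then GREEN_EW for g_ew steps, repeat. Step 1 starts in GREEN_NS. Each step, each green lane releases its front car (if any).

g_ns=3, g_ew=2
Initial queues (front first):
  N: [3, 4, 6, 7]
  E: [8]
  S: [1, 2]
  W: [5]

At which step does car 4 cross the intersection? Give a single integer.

Step 1 [NS]: N:car3-GO,E:wait,S:car1-GO,W:wait | queues: N=3 E=1 S=1 W=1
Step 2 [NS]: N:car4-GO,E:wait,S:car2-GO,W:wait | queues: N=2 E=1 S=0 W=1
Step 3 [NS]: N:car6-GO,E:wait,S:empty,W:wait | queues: N=1 E=1 S=0 W=1
Step 4 [EW]: N:wait,E:car8-GO,S:wait,W:car5-GO | queues: N=1 E=0 S=0 W=0
Step 5 [EW]: N:wait,E:empty,S:wait,W:empty | queues: N=1 E=0 S=0 W=0
Step 6 [NS]: N:car7-GO,E:wait,S:empty,W:wait | queues: N=0 E=0 S=0 W=0
Car 4 crosses at step 2

2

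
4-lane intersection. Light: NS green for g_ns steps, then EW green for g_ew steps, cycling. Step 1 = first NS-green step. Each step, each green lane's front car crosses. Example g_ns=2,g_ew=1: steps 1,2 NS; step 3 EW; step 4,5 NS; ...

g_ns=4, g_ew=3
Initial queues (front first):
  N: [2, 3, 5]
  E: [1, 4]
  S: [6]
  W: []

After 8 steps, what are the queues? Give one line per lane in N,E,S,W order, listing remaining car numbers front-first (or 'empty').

Step 1 [NS]: N:car2-GO,E:wait,S:car6-GO,W:wait | queues: N=2 E=2 S=0 W=0
Step 2 [NS]: N:car3-GO,E:wait,S:empty,W:wait | queues: N=1 E=2 S=0 W=0
Step 3 [NS]: N:car5-GO,E:wait,S:empty,W:wait | queues: N=0 E=2 S=0 W=0
Step 4 [NS]: N:empty,E:wait,S:empty,W:wait | queues: N=0 E=2 S=0 W=0
Step 5 [EW]: N:wait,E:car1-GO,S:wait,W:empty | queues: N=0 E=1 S=0 W=0
Step 6 [EW]: N:wait,E:car4-GO,S:wait,W:empty | queues: N=0 E=0 S=0 W=0

N: empty
E: empty
S: empty
W: empty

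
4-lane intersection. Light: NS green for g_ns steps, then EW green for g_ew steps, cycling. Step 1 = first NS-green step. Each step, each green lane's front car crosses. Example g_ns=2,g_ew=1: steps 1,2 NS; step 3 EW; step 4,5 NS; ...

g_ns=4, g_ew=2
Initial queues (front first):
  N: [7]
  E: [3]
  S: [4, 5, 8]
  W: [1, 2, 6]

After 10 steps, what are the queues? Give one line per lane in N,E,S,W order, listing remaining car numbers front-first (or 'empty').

Step 1 [NS]: N:car7-GO,E:wait,S:car4-GO,W:wait | queues: N=0 E=1 S=2 W=3
Step 2 [NS]: N:empty,E:wait,S:car5-GO,W:wait | queues: N=0 E=1 S=1 W=3
Step 3 [NS]: N:empty,E:wait,S:car8-GO,W:wait | queues: N=0 E=1 S=0 W=3
Step 4 [NS]: N:empty,E:wait,S:empty,W:wait | queues: N=0 E=1 S=0 W=3
Step 5 [EW]: N:wait,E:car3-GO,S:wait,W:car1-GO | queues: N=0 E=0 S=0 W=2
Step 6 [EW]: N:wait,E:empty,S:wait,W:car2-GO | queues: N=0 E=0 S=0 W=1
Step 7 [NS]: N:empty,E:wait,S:empty,W:wait | queues: N=0 E=0 S=0 W=1
Step 8 [NS]: N:empty,E:wait,S:empty,W:wait | queues: N=0 E=0 S=0 W=1
Step 9 [NS]: N:empty,E:wait,S:empty,W:wait | queues: N=0 E=0 S=0 W=1
Step 10 [NS]: N:empty,E:wait,S:empty,W:wait | queues: N=0 E=0 S=0 W=1

N: empty
E: empty
S: empty
W: 6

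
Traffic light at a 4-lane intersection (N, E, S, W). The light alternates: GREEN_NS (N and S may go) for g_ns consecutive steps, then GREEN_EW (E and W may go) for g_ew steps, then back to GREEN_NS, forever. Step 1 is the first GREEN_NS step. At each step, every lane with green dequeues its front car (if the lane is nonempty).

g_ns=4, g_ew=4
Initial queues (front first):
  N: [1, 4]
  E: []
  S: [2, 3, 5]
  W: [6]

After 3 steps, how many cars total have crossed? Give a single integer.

Step 1 [NS]: N:car1-GO,E:wait,S:car2-GO,W:wait | queues: N=1 E=0 S=2 W=1
Step 2 [NS]: N:car4-GO,E:wait,S:car3-GO,W:wait | queues: N=0 E=0 S=1 W=1
Step 3 [NS]: N:empty,E:wait,S:car5-GO,W:wait | queues: N=0 E=0 S=0 W=1
Cars crossed by step 3: 5

Answer: 5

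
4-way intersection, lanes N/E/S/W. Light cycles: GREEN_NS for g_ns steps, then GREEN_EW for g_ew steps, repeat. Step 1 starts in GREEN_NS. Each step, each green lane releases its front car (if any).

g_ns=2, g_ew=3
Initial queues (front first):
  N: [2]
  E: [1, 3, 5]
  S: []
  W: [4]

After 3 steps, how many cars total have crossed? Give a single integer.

Answer: 3

Derivation:
Step 1 [NS]: N:car2-GO,E:wait,S:empty,W:wait | queues: N=0 E=3 S=0 W=1
Step 2 [NS]: N:empty,E:wait,S:empty,W:wait | queues: N=0 E=3 S=0 W=1
Step 3 [EW]: N:wait,E:car1-GO,S:wait,W:car4-GO | queues: N=0 E=2 S=0 W=0
Cars crossed by step 3: 3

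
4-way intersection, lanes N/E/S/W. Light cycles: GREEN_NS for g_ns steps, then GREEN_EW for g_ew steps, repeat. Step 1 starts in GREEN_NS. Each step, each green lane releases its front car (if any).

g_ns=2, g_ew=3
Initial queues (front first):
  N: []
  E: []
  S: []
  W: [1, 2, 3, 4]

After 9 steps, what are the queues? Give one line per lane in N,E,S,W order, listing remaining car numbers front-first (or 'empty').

Step 1 [NS]: N:empty,E:wait,S:empty,W:wait | queues: N=0 E=0 S=0 W=4
Step 2 [NS]: N:empty,E:wait,S:empty,W:wait | queues: N=0 E=0 S=0 W=4
Step 3 [EW]: N:wait,E:empty,S:wait,W:car1-GO | queues: N=0 E=0 S=0 W=3
Step 4 [EW]: N:wait,E:empty,S:wait,W:car2-GO | queues: N=0 E=0 S=0 W=2
Step 5 [EW]: N:wait,E:empty,S:wait,W:car3-GO | queues: N=0 E=0 S=0 W=1
Step 6 [NS]: N:empty,E:wait,S:empty,W:wait | queues: N=0 E=0 S=0 W=1
Step 7 [NS]: N:empty,E:wait,S:empty,W:wait | queues: N=0 E=0 S=0 W=1
Step 8 [EW]: N:wait,E:empty,S:wait,W:car4-GO | queues: N=0 E=0 S=0 W=0

N: empty
E: empty
S: empty
W: empty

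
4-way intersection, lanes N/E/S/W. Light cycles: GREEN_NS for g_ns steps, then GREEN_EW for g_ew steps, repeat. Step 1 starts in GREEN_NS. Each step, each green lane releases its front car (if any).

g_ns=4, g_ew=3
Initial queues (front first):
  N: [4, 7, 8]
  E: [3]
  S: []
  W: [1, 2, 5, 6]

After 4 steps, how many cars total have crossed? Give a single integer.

Answer: 3

Derivation:
Step 1 [NS]: N:car4-GO,E:wait,S:empty,W:wait | queues: N=2 E=1 S=0 W=4
Step 2 [NS]: N:car7-GO,E:wait,S:empty,W:wait | queues: N=1 E=1 S=0 W=4
Step 3 [NS]: N:car8-GO,E:wait,S:empty,W:wait | queues: N=0 E=1 S=0 W=4
Step 4 [NS]: N:empty,E:wait,S:empty,W:wait | queues: N=0 E=1 S=0 W=4
Cars crossed by step 4: 3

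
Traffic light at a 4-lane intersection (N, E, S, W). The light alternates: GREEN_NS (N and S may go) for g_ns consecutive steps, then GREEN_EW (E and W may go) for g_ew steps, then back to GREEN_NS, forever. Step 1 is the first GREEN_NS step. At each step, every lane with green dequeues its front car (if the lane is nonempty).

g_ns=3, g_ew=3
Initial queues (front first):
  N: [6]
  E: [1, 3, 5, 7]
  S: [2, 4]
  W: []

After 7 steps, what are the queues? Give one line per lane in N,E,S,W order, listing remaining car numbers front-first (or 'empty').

Step 1 [NS]: N:car6-GO,E:wait,S:car2-GO,W:wait | queues: N=0 E=4 S=1 W=0
Step 2 [NS]: N:empty,E:wait,S:car4-GO,W:wait | queues: N=0 E=4 S=0 W=0
Step 3 [NS]: N:empty,E:wait,S:empty,W:wait | queues: N=0 E=4 S=0 W=0
Step 4 [EW]: N:wait,E:car1-GO,S:wait,W:empty | queues: N=0 E=3 S=0 W=0
Step 5 [EW]: N:wait,E:car3-GO,S:wait,W:empty | queues: N=0 E=2 S=0 W=0
Step 6 [EW]: N:wait,E:car5-GO,S:wait,W:empty | queues: N=0 E=1 S=0 W=0
Step 7 [NS]: N:empty,E:wait,S:empty,W:wait | queues: N=0 E=1 S=0 W=0

N: empty
E: 7
S: empty
W: empty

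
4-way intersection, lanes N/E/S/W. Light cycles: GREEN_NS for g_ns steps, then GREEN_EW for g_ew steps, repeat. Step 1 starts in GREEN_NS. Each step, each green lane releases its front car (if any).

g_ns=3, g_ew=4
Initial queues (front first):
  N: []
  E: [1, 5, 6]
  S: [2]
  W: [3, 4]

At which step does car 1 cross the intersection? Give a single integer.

Step 1 [NS]: N:empty,E:wait,S:car2-GO,W:wait | queues: N=0 E=3 S=0 W=2
Step 2 [NS]: N:empty,E:wait,S:empty,W:wait | queues: N=0 E=3 S=0 W=2
Step 3 [NS]: N:empty,E:wait,S:empty,W:wait | queues: N=0 E=3 S=0 W=2
Step 4 [EW]: N:wait,E:car1-GO,S:wait,W:car3-GO | queues: N=0 E=2 S=0 W=1
Step 5 [EW]: N:wait,E:car5-GO,S:wait,W:car4-GO | queues: N=0 E=1 S=0 W=0
Step 6 [EW]: N:wait,E:car6-GO,S:wait,W:empty | queues: N=0 E=0 S=0 W=0
Car 1 crosses at step 4

4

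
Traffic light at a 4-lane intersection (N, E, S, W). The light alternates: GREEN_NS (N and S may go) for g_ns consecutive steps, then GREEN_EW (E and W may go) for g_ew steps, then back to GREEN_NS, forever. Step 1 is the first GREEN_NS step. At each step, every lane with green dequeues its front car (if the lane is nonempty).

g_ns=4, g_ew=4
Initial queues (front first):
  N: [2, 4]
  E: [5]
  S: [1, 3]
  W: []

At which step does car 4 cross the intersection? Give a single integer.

Step 1 [NS]: N:car2-GO,E:wait,S:car1-GO,W:wait | queues: N=1 E=1 S=1 W=0
Step 2 [NS]: N:car4-GO,E:wait,S:car3-GO,W:wait | queues: N=0 E=1 S=0 W=0
Step 3 [NS]: N:empty,E:wait,S:empty,W:wait | queues: N=0 E=1 S=0 W=0
Step 4 [NS]: N:empty,E:wait,S:empty,W:wait | queues: N=0 E=1 S=0 W=0
Step 5 [EW]: N:wait,E:car5-GO,S:wait,W:empty | queues: N=0 E=0 S=0 W=0
Car 4 crosses at step 2

2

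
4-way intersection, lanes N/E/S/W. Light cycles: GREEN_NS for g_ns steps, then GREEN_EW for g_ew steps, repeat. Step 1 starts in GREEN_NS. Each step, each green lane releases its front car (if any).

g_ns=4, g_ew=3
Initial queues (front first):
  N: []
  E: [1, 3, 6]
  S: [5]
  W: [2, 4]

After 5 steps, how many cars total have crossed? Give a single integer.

Step 1 [NS]: N:empty,E:wait,S:car5-GO,W:wait | queues: N=0 E=3 S=0 W=2
Step 2 [NS]: N:empty,E:wait,S:empty,W:wait | queues: N=0 E=3 S=0 W=2
Step 3 [NS]: N:empty,E:wait,S:empty,W:wait | queues: N=0 E=3 S=0 W=2
Step 4 [NS]: N:empty,E:wait,S:empty,W:wait | queues: N=0 E=3 S=0 W=2
Step 5 [EW]: N:wait,E:car1-GO,S:wait,W:car2-GO | queues: N=0 E=2 S=0 W=1
Cars crossed by step 5: 3

Answer: 3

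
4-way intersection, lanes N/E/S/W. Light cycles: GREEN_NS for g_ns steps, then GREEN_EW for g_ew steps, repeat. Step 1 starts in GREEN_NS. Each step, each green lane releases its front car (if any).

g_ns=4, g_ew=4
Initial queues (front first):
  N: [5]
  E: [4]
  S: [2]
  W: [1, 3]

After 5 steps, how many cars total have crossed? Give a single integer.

Step 1 [NS]: N:car5-GO,E:wait,S:car2-GO,W:wait | queues: N=0 E=1 S=0 W=2
Step 2 [NS]: N:empty,E:wait,S:empty,W:wait | queues: N=0 E=1 S=0 W=2
Step 3 [NS]: N:empty,E:wait,S:empty,W:wait | queues: N=0 E=1 S=0 W=2
Step 4 [NS]: N:empty,E:wait,S:empty,W:wait | queues: N=0 E=1 S=0 W=2
Step 5 [EW]: N:wait,E:car4-GO,S:wait,W:car1-GO | queues: N=0 E=0 S=0 W=1
Cars crossed by step 5: 4

Answer: 4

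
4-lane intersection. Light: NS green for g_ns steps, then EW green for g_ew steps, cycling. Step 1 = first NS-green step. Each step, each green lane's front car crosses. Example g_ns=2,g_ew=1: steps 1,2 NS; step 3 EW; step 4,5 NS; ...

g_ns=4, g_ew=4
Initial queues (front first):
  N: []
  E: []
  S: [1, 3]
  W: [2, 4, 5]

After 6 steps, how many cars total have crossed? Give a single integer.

Answer: 4

Derivation:
Step 1 [NS]: N:empty,E:wait,S:car1-GO,W:wait | queues: N=0 E=0 S=1 W=3
Step 2 [NS]: N:empty,E:wait,S:car3-GO,W:wait | queues: N=0 E=0 S=0 W=3
Step 3 [NS]: N:empty,E:wait,S:empty,W:wait | queues: N=0 E=0 S=0 W=3
Step 4 [NS]: N:empty,E:wait,S:empty,W:wait | queues: N=0 E=0 S=0 W=3
Step 5 [EW]: N:wait,E:empty,S:wait,W:car2-GO | queues: N=0 E=0 S=0 W=2
Step 6 [EW]: N:wait,E:empty,S:wait,W:car4-GO | queues: N=0 E=0 S=0 W=1
Cars crossed by step 6: 4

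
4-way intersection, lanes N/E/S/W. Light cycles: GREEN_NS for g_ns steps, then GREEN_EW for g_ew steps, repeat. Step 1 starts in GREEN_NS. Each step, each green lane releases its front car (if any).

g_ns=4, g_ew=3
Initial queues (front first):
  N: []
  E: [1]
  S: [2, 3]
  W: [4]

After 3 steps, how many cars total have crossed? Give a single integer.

Step 1 [NS]: N:empty,E:wait,S:car2-GO,W:wait | queues: N=0 E=1 S=1 W=1
Step 2 [NS]: N:empty,E:wait,S:car3-GO,W:wait | queues: N=0 E=1 S=0 W=1
Step 3 [NS]: N:empty,E:wait,S:empty,W:wait | queues: N=0 E=1 S=0 W=1
Cars crossed by step 3: 2

Answer: 2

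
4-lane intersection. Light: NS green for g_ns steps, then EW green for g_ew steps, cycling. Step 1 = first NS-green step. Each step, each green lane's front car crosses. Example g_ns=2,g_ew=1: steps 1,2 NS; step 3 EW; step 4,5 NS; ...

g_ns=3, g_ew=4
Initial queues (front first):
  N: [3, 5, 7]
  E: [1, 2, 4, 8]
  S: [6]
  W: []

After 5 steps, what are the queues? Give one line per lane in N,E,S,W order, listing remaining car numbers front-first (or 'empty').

Step 1 [NS]: N:car3-GO,E:wait,S:car6-GO,W:wait | queues: N=2 E=4 S=0 W=0
Step 2 [NS]: N:car5-GO,E:wait,S:empty,W:wait | queues: N=1 E=4 S=0 W=0
Step 3 [NS]: N:car7-GO,E:wait,S:empty,W:wait | queues: N=0 E=4 S=0 W=0
Step 4 [EW]: N:wait,E:car1-GO,S:wait,W:empty | queues: N=0 E=3 S=0 W=0
Step 5 [EW]: N:wait,E:car2-GO,S:wait,W:empty | queues: N=0 E=2 S=0 W=0

N: empty
E: 4 8
S: empty
W: empty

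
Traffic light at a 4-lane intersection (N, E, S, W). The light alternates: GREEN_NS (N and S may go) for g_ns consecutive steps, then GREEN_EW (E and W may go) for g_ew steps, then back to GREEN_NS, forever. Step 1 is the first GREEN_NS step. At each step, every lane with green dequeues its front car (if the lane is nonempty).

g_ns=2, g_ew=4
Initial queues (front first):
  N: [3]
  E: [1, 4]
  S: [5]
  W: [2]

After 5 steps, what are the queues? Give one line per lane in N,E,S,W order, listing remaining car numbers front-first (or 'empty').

Step 1 [NS]: N:car3-GO,E:wait,S:car5-GO,W:wait | queues: N=0 E=2 S=0 W=1
Step 2 [NS]: N:empty,E:wait,S:empty,W:wait | queues: N=0 E=2 S=0 W=1
Step 3 [EW]: N:wait,E:car1-GO,S:wait,W:car2-GO | queues: N=0 E=1 S=0 W=0
Step 4 [EW]: N:wait,E:car4-GO,S:wait,W:empty | queues: N=0 E=0 S=0 W=0

N: empty
E: empty
S: empty
W: empty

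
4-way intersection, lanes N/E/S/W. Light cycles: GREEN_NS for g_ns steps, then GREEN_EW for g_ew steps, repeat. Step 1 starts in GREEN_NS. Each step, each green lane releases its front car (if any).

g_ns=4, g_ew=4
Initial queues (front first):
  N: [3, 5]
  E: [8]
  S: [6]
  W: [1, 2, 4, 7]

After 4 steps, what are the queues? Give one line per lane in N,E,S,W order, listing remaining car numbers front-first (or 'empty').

Step 1 [NS]: N:car3-GO,E:wait,S:car6-GO,W:wait | queues: N=1 E=1 S=0 W=4
Step 2 [NS]: N:car5-GO,E:wait,S:empty,W:wait | queues: N=0 E=1 S=0 W=4
Step 3 [NS]: N:empty,E:wait,S:empty,W:wait | queues: N=0 E=1 S=0 W=4
Step 4 [NS]: N:empty,E:wait,S:empty,W:wait | queues: N=0 E=1 S=0 W=4

N: empty
E: 8
S: empty
W: 1 2 4 7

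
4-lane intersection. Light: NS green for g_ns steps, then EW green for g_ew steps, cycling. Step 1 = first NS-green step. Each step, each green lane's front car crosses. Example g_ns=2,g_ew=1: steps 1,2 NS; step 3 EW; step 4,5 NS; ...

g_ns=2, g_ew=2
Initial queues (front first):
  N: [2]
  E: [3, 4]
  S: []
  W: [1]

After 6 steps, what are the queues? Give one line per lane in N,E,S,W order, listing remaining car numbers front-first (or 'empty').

Step 1 [NS]: N:car2-GO,E:wait,S:empty,W:wait | queues: N=0 E=2 S=0 W=1
Step 2 [NS]: N:empty,E:wait,S:empty,W:wait | queues: N=0 E=2 S=0 W=1
Step 3 [EW]: N:wait,E:car3-GO,S:wait,W:car1-GO | queues: N=0 E=1 S=0 W=0
Step 4 [EW]: N:wait,E:car4-GO,S:wait,W:empty | queues: N=0 E=0 S=0 W=0

N: empty
E: empty
S: empty
W: empty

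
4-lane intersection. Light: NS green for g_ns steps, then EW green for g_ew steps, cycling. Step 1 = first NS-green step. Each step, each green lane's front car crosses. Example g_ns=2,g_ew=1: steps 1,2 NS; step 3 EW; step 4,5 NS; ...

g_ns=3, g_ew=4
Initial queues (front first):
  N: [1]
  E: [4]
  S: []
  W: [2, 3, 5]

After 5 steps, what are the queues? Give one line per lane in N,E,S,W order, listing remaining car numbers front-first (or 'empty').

Step 1 [NS]: N:car1-GO,E:wait,S:empty,W:wait | queues: N=0 E=1 S=0 W=3
Step 2 [NS]: N:empty,E:wait,S:empty,W:wait | queues: N=0 E=1 S=0 W=3
Step 3 [NS]: N:empty,E:wait,S:empty,W:wait | queues: N=0 E=1 S=0 W=3
Step 4 [EW]: N:wait,E:car4-GO,S:wait,W:car2-GO | queues: N=0 E=0 S=0 W=2
Step 5 [EW]: N:wait,E:empty,S:wait,W:car3-GO | queues: N=0 E=0 S=0 W=1

N: empty
E: empty
S: empty
W: 5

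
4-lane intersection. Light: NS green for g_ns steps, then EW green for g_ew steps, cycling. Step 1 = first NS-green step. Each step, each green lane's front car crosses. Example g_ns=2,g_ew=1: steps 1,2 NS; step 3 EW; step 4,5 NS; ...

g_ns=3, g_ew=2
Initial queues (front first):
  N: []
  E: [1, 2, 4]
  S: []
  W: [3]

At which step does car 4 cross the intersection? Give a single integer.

Step 1 [NS]: N:empty,E:wait,S:empty,W:wait | queues: N=0 E=3 S=0 W=1
Step 2 [NS]: N:empty,E:wait,S:empty,W:wait | queues: N=0 E=3 S=0 W=1
Step 3 [NS]: N:empty,E:wait,S:empty,W:wait | queues: N=0 E=3 S=0 W=1
Step 4 [EW]: N:wait,E:car1-GO,S:wait,W:car3-GO | queues: N=0 E=2 S=0 W=0
Step 5 [EW]: N:wait,E:car2-GO,S:wait,W:empty | queues: N=0 E=1 S=0 W=0
Step 6 [NS]: N:empty,E:wait,S:empty,W:wait | queues: N=0 E=1 S=0 W=0
Step 7 [NS]: N:empty,E:wait,S:empty,W:wait | queues: N=0 E=1 S=0 W=0
Step 8 [NS]: N:empty,E:wait,S:empty,W:wait | queues: N=0 E=1 S=0 W=0
Step 9 [EW]: N:wait,E:car4-GO,S:wait,W:empty | queues: N=0 E=0 S=0 W=0
Car 4 crosses at step 9

9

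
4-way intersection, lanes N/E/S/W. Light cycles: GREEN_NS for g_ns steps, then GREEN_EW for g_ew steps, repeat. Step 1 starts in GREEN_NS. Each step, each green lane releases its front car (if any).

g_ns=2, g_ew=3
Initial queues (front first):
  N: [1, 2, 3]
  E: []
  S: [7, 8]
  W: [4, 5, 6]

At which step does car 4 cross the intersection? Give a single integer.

Step 1 [NS]: N:car1-GO,E:wait,S:car7-GO,W:wait | queues: N=2 E=0 S=1 W=3
Step 2 [NS]: N:car2-GO,E:wait,S:car8-GO,W:wait | queues: N=1 E=0 S=0 W=3
Step 3 [EW]: N:wait,E:empty,S:wait,W:car4-GO | queues: N=1 E=0 S=0 W=2
Step 4 [EW]: N:wait,E:empty,S:wait,W:car5-GO | queues: N=1 E=0 S=0 W=1
Step 5 [EW]: N:wait,E:empty,S:wait,W:car6-GO | queues: N=1 E=0 S=0 W=0
Step 6 [NS]: N:car3-GO,E:wait,S:empty,W:wait | queues: N=0 E=0 S=0 W=0
Car 4 crosses at step 3

3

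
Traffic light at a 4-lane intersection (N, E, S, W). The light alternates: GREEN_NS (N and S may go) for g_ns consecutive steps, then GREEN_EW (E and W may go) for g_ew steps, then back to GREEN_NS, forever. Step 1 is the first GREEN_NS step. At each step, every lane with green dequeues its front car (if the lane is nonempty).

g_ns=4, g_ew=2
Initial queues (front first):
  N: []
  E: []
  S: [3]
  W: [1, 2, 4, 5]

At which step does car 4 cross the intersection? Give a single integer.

Step 1 [NS]: N:empty,E:wait,S:car3-GO,W:wait | queues: N=0 E=0 S=0 W=4
Step 2 [NS]: N:empty,E:wait,S:empty,W:wait | queues: N=0 E=0 S=0 W=4
Step 3 [NS]: N:empty,E:wait,S:empty,W:wait | queues: N=0 E=0 S=0 W=4
Step 4 [NS]: N:empty,E:wait,S:empty,W:wait | queues: N=0 E=0 S=0 W=4
Step 5 [EW]: N:wait,E:empty,S:wait,W:car1-GO | queues: N=0 E=0 S=0 W=3
Step 6 [EW]: N:wait,E:empty,S:wait,W:car2-GO | queues: N=0 E=0 S=0 W=2
Step 7 [NS]: N:empty,E:wait,S:empty,W:wait | queues: N=0 E=0 S=0 W=2
Step 8 [NS]: N:empty,E:wait,S:empty,W:wait | queues: N=0 E=0 S=0 W=2
Step 9 [NS]: N:empty,E:wait,S:empty,W:wait | queues: N=0 E=0 S=0 W=2
Step 10 [NS]: N:empty,E:wait,S:empty,W:wait | queues: N=0 E=0 S=0 W=2
Step 11 [EW]: N:wait,E:empty,S:wait,W:car4-GO | queues: N=0 E=0 S=0 W=1
Step 12 [EW]: N:wait,E:empty,S:wait,W:car5-GO | queues: N=0 E=0 S=0 W=0
Car 4 crosses at step 11

11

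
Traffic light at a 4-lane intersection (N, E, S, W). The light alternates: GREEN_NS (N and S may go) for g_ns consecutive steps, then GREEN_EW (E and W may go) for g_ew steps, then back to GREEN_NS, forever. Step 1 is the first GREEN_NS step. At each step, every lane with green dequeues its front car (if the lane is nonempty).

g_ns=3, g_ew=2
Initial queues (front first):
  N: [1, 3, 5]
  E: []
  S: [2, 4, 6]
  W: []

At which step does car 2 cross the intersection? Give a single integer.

Step 1 [NS]: N:car1-GO,E:wait,S:car2-GO,W:wait | queues: N=2 E=0 S=2 W=0
Step 2 [NS]: N:car3-GO,E:wait,S:car4-GO,W:wait | queues: N=1 E=0 S=1 W=0
Step 3 [NS]: N:car5-GO,E:wait,S:car6-GO,W:wait | queues: N=0 E=0 S=0 W=0
Car 2 crosses at step 1

1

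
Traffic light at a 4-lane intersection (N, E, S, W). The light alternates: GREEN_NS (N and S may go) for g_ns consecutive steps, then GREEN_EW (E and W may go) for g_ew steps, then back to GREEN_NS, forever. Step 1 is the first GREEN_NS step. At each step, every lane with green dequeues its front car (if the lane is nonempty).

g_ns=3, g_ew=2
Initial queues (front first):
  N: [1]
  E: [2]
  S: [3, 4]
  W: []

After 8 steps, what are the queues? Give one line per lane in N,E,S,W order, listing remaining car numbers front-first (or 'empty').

Step 1 [NS]: N:car1-GO,E:wait,S:car3-GO,W:wait | queues: N=0 E=1 S=1 W=0
Step 2 [NS]: N:empty,E:wait,S:car4-GO,W:wait | queues: N=0 E=1 S=0 W=0
Step 3 [NS]: N:empty,E:wait,S:empty,W:wait | queues: N=0 E=1 S=0 W=0
Step 4 [EW]: N:wait,E:car2-GO,S:wait,W:empty | queues: N=0 E=0 S=0 W=0

N: empty
E: empty
S: empty
W: empty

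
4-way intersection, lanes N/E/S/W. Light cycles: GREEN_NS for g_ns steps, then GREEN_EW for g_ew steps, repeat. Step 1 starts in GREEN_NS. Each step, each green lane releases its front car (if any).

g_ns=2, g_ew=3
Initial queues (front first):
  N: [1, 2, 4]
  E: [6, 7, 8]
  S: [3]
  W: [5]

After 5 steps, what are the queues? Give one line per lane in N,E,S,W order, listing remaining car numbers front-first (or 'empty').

Step 1 [NS]: N:car1-GO,E:wait,S:car3-GO,W:wait | queues: N=2 E=3 S=0 W=1
Step 2 [NS]: N:car2-GO,E:wait,S:empty,W:wait | queues: N=1 E=3 S=0 W=1
Step 3 [EW]: N:wait,E:car6-GO,S:wait,W:car5-GO | queues: N=1 E=2 S=0 W=0
Step 4 [EW]: N:wait,E:car7-GO,S:wait,W:empty | queues: N=1 E=1 S=0 W=0
Step 5 [EW]: N:wait,E:car8-GO,S:wait,W:empty | queues: N=1 E=0 S=0 W=0

N: 4
E: empty
S: empty
W: empty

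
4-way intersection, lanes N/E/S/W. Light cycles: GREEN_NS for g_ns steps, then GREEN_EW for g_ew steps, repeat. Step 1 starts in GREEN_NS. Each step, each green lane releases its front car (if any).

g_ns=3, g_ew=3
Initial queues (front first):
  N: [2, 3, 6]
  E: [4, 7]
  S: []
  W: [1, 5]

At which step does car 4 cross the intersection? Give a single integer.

Step 1 [NS]: N:car2-GO,E:wait,S:empty,W:wait | queues: N=2 E=2 S=0 W=2
Step 2 [NS]: N:car3-GO,E:wait,S:empty,W:wait | queues: N=1 E=2 S=0 W=2
Step 3 [NS]: N:car6-GO,E:wait,S:empty,W:wait | queues: N=0 E=2 S=0 W=2
Step 4 [EW]: N:wait,E:car4-GO,S:wait,W:car1-GO | queues: N=0 E=1 S=0 W=1
Step 5 [EW]: N:wait,E:car7-GO,S:wait,W:car5-GO | queues: N=0 E=0 S=0 W=0
Car 4 crosses at step 4

4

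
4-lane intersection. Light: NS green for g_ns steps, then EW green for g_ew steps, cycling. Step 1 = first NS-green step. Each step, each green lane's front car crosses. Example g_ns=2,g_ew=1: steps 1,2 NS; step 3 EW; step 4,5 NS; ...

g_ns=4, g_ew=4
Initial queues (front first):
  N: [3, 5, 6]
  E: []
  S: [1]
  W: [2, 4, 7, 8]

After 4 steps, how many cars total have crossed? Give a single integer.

Answer: 4

Derivation:
Step 1 [NS]: N:car3-GO,E:wait,S:car1-GO,W:wait | queues: N=2 E=0 S=0 W=4
Step 2 [NS]: N:car5-GO,E:wait,S:empty,W:wait | queues: N=1 E=0 S=0 W=4
Step 3 [NS]: N:car6-GO,E:wait,S:empty,W:wait | queues: N=0 E=0 S=0 W=4
Step 4 [NS]: N:empty,E:wait,S:empty,W:wait | queues: N=0 E=0 S=0 W=4
Cars crossed by step 4: 4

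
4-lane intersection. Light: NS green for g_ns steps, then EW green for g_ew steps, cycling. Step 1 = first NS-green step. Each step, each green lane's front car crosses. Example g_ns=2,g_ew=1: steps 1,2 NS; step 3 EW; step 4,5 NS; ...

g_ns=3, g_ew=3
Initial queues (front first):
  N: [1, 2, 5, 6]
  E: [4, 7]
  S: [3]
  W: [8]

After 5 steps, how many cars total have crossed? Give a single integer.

Step 1 [NS]: N:car1-GO,E:wait,S:car3-GO,W:wait | queues: N=3 E=2 S=0 W=1
Step 2 [NS]: N:car2-GO,E:wait,S:empty,W:wait | queues: N=2 E=2 S=0 W=1
Step 3 [NS]: N:car5-GO,E:wait,S:empty,W:wait | queues: N=1 E=2 S=0 W=1
Step 4 [EW]: N:wait,E:car4-GO,S:wait,W:car8-GO | queues: N=1 E=1 S=0 W=0
Step 5 [EW]: N:wait,E:car7-GO,S:wait,W:empty | queues: N=1 E=0 S=0 W=0
Cars crossed by step 5: 7

Answer: 7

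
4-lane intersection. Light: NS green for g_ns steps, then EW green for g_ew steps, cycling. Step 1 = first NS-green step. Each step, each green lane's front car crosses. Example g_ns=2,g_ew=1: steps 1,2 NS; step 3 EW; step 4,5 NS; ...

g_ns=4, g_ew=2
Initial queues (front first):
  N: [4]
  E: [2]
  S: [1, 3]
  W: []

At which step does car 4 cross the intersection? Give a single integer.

Step 1 [NS]: N:car4-GO,E:wait,S:car1-GO,W:wait | queues: N=0 E=1 S=1 W=0
Step 2 [NS]: N:empty,E:wait,S:car3-GO,W:wait | queues: N=0 E=1 S=0 W=0
Step 3 [NS]: N:empty,E:wait,S:empty,W:wait | queues: N=0 E=1 S=0 W=0
Step 4 [NS]: N:empty,E:wait,S:empty,W:wait | queues: N=0 E=1 S=0 W=0
Step 5 [EW]: N:wait,E:car2-GO,S:wait,W:empty | queues: N=0 E=0 S=0 W=0
Car 4 crosses at step 1

1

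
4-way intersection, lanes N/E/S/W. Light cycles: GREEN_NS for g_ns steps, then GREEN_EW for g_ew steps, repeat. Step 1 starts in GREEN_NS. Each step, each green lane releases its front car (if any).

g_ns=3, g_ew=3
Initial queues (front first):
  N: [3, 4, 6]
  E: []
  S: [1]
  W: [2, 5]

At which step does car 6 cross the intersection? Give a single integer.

Step 1 [NS]: N:car3-GO,E:wait,S:car1-GO,W:wait | queues: N=2 E=0 S=0 W=2
Step 2 [NS]: N:car4-GO,E:wait,S:empty,W:wait | queues: N=1 E=0 S=0 W=2
Step 3 [NS]: N:car6-GO,E:wait,S:empty,W:wait | queues: N=0 E=0 S=0 W=2
Step 4 [EW]: N:wait,E:empty,S:wait,W:car2-GO | queues: N=0 E=0 S=0 W=1
Step 5 [EW]: N:wait,E:empty,S:wait,W:car5-GO | queues: N=0 E=0 S=0 W=0
Car 6 crosses at step 3

3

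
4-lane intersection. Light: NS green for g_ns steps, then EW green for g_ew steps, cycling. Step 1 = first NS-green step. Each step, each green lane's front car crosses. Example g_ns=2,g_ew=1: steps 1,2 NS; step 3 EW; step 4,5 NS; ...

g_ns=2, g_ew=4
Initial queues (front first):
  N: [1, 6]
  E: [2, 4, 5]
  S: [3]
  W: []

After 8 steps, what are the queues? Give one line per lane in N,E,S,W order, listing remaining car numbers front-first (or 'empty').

Step 1 [NS]: N:car1-GO,E:wait,S:car3-GO,W:wait | queues: N=1 E=3 S=0 W=0
Step 2 [NS]: N:car6-GO,E:wait,S:empty,W:wait | queues: N=0 E=3 S=0 W=0
Step 3 [EW]: N:wait,E:car2-GO,S:wait,W:empty | queues: N=0 E=2 S=0 W=0
Step 4 [EW]: N:wait,E:car4-GO,S:wait,W:empty | queues: N=0 E=1 S=0 W=0
Step 5 [EW]: N:wait,E:car5-GO,S:wait,W:empty | queues: N=0 E=0 S=0 W=0

N: empty
E: empty
S: empty
W: empty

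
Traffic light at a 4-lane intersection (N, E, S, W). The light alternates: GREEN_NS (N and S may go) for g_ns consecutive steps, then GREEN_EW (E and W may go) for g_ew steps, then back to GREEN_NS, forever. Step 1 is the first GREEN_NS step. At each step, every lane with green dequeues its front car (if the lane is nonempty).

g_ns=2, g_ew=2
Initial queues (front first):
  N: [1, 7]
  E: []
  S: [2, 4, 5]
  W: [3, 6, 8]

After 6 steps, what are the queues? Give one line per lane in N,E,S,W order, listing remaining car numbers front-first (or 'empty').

Step 1 [NS]: N:car1-GO,E:wait,S:car2-GO,W:wait | queues: N=1 E=0 S=2 W=3
Step 2 [NS]: N:car7-GO,E:wait,S:car4-GO,W:wait | queues: N=0 E=0 S=1 W=3
Step 3 [EW]: N:wait,E:empty,S:wait,W:car3-GO | queues: N=0 E=0 S=1 W=2
Step 4 [EW]: N:wait,E:empty,S:wait,W:car6-GO | queues: N=0 E=0 S=1 W=1
Step 5 [NS]: N:empty,E:wait,S:car5-GO,W:wait | queues: N=0 E=0 S=0 W=1
Step 6 [NS]: N:empty,E:wait,S:empty,W:wait | queues: N=0 E=0 S=0 W=1

N: empty
E: empty
S: empty
W: 8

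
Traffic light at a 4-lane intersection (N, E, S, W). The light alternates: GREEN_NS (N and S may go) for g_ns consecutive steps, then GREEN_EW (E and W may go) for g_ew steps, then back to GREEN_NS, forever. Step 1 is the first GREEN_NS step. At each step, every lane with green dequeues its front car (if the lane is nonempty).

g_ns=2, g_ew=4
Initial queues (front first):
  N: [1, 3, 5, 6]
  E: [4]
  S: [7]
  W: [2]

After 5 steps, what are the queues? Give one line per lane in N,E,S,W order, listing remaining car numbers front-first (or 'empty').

Step 1 [NS]: N:car1-GO,E:wait,S:car7-GO,W:wait | queues: N=3 E=1 S=0 W=1
Step 2 [NS]: N:car3-GO,E:wait,S:empty,W:wait | queues: N=2 E=1 S=0 W=1
Step 3 [EW]: N:wait,E:car4-GO,S:wait,W:car2-GO | queues: N=2 E=0 S=0 W=0
Step 4 [EW]: N:wait,E:empty,S:wait,W:empty | queues: N=2 E=0 S=0 W=0
Step 5 [EW]: N:wait,E:empty,S:wait,W:empty | queues: N=2 E=0 S=0 W=0

N: 5 6
E: empty
S: empty
W: empty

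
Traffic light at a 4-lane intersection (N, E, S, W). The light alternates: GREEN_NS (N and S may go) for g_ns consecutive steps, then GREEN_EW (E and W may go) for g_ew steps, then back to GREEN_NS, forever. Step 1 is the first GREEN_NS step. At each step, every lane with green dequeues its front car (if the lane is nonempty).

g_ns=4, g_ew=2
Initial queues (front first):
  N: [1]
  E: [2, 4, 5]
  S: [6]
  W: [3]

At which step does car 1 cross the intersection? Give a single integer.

Step 1 [NS]: N:car1-GO,E:wait,S:car6-GO,W:wait | queues: N=0 E=3 S=0 W=1
Step 2 [NS]: N:empty,E:wait,S:empty,W:wait | queues: N=0 E=3 S=0 W=1
Step 3 [NS]: N:empty,E:wait,S:empty,W:wait | queues: N=0 E=3 S=0 W=1
Step 4 [NS]: N:empty,E:wait,S:empty,W:wait | queues: N=0 E=3 S=0 W=1
Step 5 [EW]: N:wait,E:car2-GO,S:wait,W:car3-GO | queues: N=0 E=2 S=0 W=0
Step 6 [EW]: N:wait,E:car4-GO,S:wait,W:empty | queues: N=0 E=1 S=0 W=0
Step 7 [NS]: N:empty,E:wait,S:empty,W:wait | queues: N=0 E=1 S=0 W=0
Step 8 [NS]: N:empty,E:wait,S:empty,W:wait | queues: N=0 E=1 S=0 W=0
Step 9 [NS]: N:empty,E:wait,S:empty,W:wait | queues: N=0 E=1 S=0 W=0
Step 10 [NS]: N:empty,E:wait,S:empty,W:wait | queues: N=0 E=1 S=0 W=0
Step 11 [EW]: N:wait,E:car5-GO,S:wait,W:empty | queues: N=0 E=0 S=0 W=0
Car 1 crosses at step 1

1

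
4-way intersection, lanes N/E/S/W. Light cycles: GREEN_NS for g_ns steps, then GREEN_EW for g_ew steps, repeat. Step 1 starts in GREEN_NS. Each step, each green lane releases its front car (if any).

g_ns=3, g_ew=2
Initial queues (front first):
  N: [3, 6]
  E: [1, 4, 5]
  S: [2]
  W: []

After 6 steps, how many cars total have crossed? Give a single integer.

Answer: 5

Derivation:
Step 1 [NS]: N:car3-GO,E:wait,S:car2-GO,W:wait | queues: N=1 E=3 S=0 W=0
Step 2 [NS]: N:car6-GO,E:wait,S:empty,W:wait | queues: N=0 E=3 S=0 W=0
Step 3 [NS]: N:empty,E:wait,S:empty,W:wait | queues: N=0 E=3 S=0 W=0
Step 4 [EW]: N:wait,E:car1-GO,S:wait,W:empty | queues: N=0 E=2 S=0 W=0
Step 5 [EW]: N:wait,E:car4-GO,S:wait,W:empty | queues: N=0 E=1 S=0 W=0
Step 6 [NS]: N:empty,E:wait,S:empty,W:wait | queues: N=0 E=1 S=0 W=0
Cars crossed by step 6: 5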